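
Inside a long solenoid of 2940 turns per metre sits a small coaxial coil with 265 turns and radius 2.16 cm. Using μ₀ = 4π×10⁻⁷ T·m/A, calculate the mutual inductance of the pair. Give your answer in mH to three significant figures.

The outer solenoid produces a uniform field B₁ = μ₀n₁I₁ across the inner coil,
so the flux linkage is N₂Φ = N₂B₁A₂ = μ₀n₁N₂A₂·I₁, giving M = μ₀n₁N₂A₂.
A₂ = πr² = π(2.160×10^-2 m)² = 1.466×10^-3 m².
M = (4π×10⁻⁷)(2940)(265)(1.466×10^-3) = 1.435×10^-3 H.

M ≈ 1.44 mH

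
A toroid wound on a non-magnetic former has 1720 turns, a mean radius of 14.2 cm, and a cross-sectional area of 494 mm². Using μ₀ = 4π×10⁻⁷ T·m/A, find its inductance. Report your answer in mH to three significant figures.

L ≈ 2.06 mH

For a thin toroid, L = μ₀N²A/(2πR).
L = (4π×10⁻⁷)(1720)²(4.940×10^-4) / (2π×0.142 m) = 2.058×10^-3 H.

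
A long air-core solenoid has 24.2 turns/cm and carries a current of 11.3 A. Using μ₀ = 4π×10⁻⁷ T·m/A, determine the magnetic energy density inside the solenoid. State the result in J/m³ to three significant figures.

u ≈ 470 J/m³

B = μ₀nI = (4π×10⁻⁷)(2.420×10^3)(11.3) = 3.436×10^-2 T.
u = B²/(2μ₀) = (3.436×10^-2)²/(2×4π×10⁻⁷) = 469.9 J/m³.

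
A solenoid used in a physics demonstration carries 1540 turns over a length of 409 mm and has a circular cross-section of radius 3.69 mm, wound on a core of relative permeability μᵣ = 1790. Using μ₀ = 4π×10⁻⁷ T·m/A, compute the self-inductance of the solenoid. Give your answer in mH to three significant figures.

A = πr² = π(3.690×10^-3 m)² = 4.278×10^-5 m².
For a long solenoid, L = μ₀μᵣN²A/ℓ.
L = (4π×10⁻⁷)(1790)(1540)²(4.278×10^-5)/(0.409 m) = 0.5579 H.

L ≈ 558 mH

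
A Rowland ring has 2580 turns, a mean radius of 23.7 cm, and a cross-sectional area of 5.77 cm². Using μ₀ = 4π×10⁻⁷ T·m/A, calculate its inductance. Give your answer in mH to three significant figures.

For a thin toroid, L = μ₀N²A/(2πR).
L = (4π×10⁻⁷)(2580)²(5.770×10^-4) / (2π×0.237 m) = 3.241×10^-3 H.

L ≈ 3.24 mH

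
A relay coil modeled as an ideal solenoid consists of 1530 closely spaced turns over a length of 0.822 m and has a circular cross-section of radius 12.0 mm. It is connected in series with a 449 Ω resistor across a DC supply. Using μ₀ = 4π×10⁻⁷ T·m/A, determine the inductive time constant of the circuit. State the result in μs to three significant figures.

τ ≈ 3.61 μs

A = πr² = π(1.200×10^-2 m)² = 4.524×10^-4 m².
L = μ₀N²A/ℓ = (4π×10⁻⁷)(1530)²(4.524×10^-4)/(0.822) = 1.619×10^-3 H.
τ = L/R = (1.619×10^-3)/(449) = 3.606×10^-6 s.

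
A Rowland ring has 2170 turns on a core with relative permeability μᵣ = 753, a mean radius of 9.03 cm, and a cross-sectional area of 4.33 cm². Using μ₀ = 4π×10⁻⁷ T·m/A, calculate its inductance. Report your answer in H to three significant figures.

L ≈ 3.40 H

For a thin toroid, L = μ₀μᵣN²A/(2πR).
L = (4π×10⁻⁷)(753)(2170)²(4.330×10^-4) / (2π×9.030×10^-2 m) = 3.401 H.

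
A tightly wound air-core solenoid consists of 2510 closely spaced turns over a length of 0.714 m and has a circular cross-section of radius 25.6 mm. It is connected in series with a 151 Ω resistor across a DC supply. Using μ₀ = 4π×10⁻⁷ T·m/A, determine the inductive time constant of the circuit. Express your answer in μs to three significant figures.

A = πr² = π(2.560×10^-2 m)² = 2.059×10^-3 m².
L = μ₀N²A/ℓ = (4π×10⁻⁷)(2510)²(2.059×10^-3)/(0.714) = 2.283×10^-2 H.
τ = L/R = (2.283×10^-2)/(151) = 1.512×10^-4 s.

τ ≈ 151 μs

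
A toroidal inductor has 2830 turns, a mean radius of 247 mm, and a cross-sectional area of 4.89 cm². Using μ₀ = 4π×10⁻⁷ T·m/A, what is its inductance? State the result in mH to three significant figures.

L ≈ 3.17 mH

For a thin toroid, L = μ₀N²A/(2πR).
L = (4π×10⁻⁷)(2830)²(4.890×10^-4) / (2π×0.247 m) = 3.171×10^-3 H.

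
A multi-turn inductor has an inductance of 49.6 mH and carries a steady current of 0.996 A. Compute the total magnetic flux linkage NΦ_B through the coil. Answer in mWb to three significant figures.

NΦ_B ≈ 49.4 mWb

From L = NΦ_B/I, the flux linkage is NΦ_B = LI.
NΦ_B = (4.960×10^-2 H)(0.996 A) = 4.940×10^-2 Wb.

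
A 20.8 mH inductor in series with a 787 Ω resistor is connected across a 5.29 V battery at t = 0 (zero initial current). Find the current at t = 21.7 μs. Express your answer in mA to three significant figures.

τ = L/R = 2.080×10^-2/787 = 2.643×10^-5 s; final current I_∞ = ε/R = 5.29/787 = 6.722×10^-3 A.
I(t) = I_∞(1 − e^(−t/τ)) with t/τ = 0.821.
I = (6.722×10^-3)(1 − e^(−0.821)) = 3.764×10^-3 A.

I ≈ 3.76 mA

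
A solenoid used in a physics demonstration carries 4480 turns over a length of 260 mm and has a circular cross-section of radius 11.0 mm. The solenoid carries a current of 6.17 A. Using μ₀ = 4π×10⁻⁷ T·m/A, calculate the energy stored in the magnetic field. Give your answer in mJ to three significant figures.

U ≈ 702 mJ

A = πr² = π(1.100×10^-2 m)² = 3.801×10^-4 m².
L = μ₀N²A/ℓ = (4π×10⁻⁷)(4480)²(3.801×10^-4)/(0.26) = 3.687×10^-2 H.
U = ½LI² = ½(3.687×10^-2)(6.17)² = 0.7019 J.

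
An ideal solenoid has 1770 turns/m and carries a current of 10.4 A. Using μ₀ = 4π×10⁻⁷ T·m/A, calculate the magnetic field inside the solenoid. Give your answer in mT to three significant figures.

Inside a long solenoid, B = μ₀nI.
B = (4π×10⁻⁷)(1.770×10^3 m⁻¹)(10.4 A) = 2.313×10^-2 T.

B ≈ 23.1 mT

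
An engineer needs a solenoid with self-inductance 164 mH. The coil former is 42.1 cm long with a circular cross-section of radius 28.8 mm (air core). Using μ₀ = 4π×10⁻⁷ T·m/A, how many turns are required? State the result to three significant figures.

A = πr² = π(2.880×10^-2 m)² = 2.606×10^-3 m².
From L = μ₀N²A/ℓ, N = √(Lℓ / (μ₀A)).
N = √[(0.164)(0.421) / ((4π×10⁻⁷)×2.606×10^-3)] = √(2.109×10^7) ≈ 4591.9.

N ≈ 4590 turns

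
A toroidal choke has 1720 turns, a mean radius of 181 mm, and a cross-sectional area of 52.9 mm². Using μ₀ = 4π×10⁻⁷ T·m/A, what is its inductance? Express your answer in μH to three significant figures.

For a thin toroid, L = μ₀N²A/(2πR).
L = (4π×10⁻⁷)(1720)²(5.290×10^-5) / (2π×0.181 m) = 1.729×10^-4 H.

L ≈ 173 μH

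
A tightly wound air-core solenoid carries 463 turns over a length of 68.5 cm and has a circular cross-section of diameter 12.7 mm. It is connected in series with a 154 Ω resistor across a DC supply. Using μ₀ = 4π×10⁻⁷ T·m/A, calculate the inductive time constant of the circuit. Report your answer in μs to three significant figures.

A = π(d/2)² = π(6.350×10^-3 m)² = 1.267×10^-4 m².
L = μ₀N²A/ℓ = (4π×10⁻⁷)(463)²(1.267×10^-4)/(0.685) = 4.982×10^-5 H.
τ = L/R = (4.982×10^-5)/(154) = 3.2349×10^-7 s.

τ ≈ 0.323 μs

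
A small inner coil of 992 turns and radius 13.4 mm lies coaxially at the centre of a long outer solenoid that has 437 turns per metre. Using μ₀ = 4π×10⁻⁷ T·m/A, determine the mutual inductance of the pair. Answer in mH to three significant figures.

The outer solenoid produces a uniform field B₁ = μ₀n₁I₁ across the inner coil,
so the flux linkage is N₂Φ = N₂B₁A₂ = μ₀n₁N₂A₂·I₁, giving M = μ₀n₁N₂A₂.
A₂ = πr² = π(1.340×10^-2 m)² = 5.641×10^-4 m².
M = (4π×10⁻⁷)(437)(992)(5.641×10^-4) = 3.073×10^-4 H.

M ≈ 0.307 mH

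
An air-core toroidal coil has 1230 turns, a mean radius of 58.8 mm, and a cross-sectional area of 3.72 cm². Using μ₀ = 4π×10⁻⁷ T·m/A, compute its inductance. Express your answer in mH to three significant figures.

For a thin toroid, L = μ₀N²A/(2πR).
L = (4π×10⁻⁷)(1230)²(3.720×10^-4) / (2π×5.880×10^-2 m) = 1.914×10^-3 H.

L ≈ 1.91 mH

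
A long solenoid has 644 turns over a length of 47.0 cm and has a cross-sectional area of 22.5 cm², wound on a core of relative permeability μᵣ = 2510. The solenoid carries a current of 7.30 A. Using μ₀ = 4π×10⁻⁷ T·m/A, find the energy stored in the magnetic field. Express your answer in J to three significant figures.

U ≈ 167 J

A = 22.5 cm² = 2.250×10^-3 m².
L = μ₀μᵣN²A/ℓ = (4π×10⁻⁷)(2510)(644)²(2.250×10^-3)/(0.47) = 6.262 H.
U = ½LI² = ½(6.262)(7.30)² = 166.9 J.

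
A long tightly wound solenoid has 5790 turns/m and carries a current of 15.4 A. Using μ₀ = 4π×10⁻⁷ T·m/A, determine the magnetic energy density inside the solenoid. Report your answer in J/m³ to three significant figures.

B = μ₀nI = (4π×10⁻⁷)(5.790×10^3)(15.4) = 0.112 T.
u = B²/(2μ₀) = (0.112)²/(2×4π×10⁻⁷) = 4.995×10^3 J/m³.

u ≈ 5000 J/m³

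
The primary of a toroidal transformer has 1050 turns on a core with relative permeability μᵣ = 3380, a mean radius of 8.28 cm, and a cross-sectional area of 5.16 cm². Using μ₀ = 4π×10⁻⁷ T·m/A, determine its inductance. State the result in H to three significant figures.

L ≈ 4.64 H

For a thin toroid, L = μ₀μᵣN²A/(2πR).
L = (4π×10⁻⁷)(3380)(1050)²(5.160×10^-4) / (2π×8.280×10^-2 m) = 4.6446 H.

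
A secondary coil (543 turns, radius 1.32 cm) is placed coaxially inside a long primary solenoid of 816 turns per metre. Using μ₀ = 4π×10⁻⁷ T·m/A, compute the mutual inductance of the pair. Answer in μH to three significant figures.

M ≈ 305 μH

The outer solenoid produces a uniform field B₁ = μ₀n₁I₁ across the inner coil,
so the flux linkage is N₂Φ = N₂B₁A₂ = μ₀n₁N₂A₂·I₁, giving M = μ₀n₁N₂A₂.
A₂ = πr² = π(1.320×10^-2 m)² = 5.474×10^-4 m².
M = (4π×10⁻⁷)(816)(543)(5.474×10^-4) = 3.048×10^-4 H.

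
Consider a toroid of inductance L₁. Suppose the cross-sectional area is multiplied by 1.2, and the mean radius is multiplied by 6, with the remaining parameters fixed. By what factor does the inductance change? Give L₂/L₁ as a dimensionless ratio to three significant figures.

L₂/L₁ = 0.200

For a toroid, L ∝ μᵣN²A/R.
L₂/L₁ = (1.2) × (6)^-1 = 0.200.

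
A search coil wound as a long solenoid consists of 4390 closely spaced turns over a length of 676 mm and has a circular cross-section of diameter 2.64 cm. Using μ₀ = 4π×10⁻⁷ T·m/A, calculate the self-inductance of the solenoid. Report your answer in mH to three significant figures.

A = π(d/2)² = π(1.320×10^-2 m)² = 5.474×10^-4 m².
For a long solenoid, L = μ₀N²A/ℓ.
L = (4π×10⁻⁷)(4390)²(5.474×10^-4)/(0.676 m) = 1.961×10^-2 H.

L ≈ 19.6 mH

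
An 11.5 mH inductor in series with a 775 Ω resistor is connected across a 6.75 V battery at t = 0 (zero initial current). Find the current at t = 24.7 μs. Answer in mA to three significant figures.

τ = L/R = 1.150×10^-2/775 = 1.484×10^-5 s; final current I_∞ = ε/R = 6.75/775 = 8.710×10^-3 A.
I(t) = I_∞(1 − e^(−t/τ)) with t/τ = 1.665.
I = (8.710×10^-3)(1 − e^(−1.665)) = 7.061×10^-3 A.

I ≈ 7.06 mA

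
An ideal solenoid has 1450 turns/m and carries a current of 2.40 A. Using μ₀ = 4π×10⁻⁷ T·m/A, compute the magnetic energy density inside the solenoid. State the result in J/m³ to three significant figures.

B = μ₀nI = (4π×10⁻⁷)(1.450×10^3)(2.40) = 4.373×10^-3 T.
u = B²/(2μ₀) = (4.373×10^-3)²/(2×4π×10⁻⁷) = 7.609 J/m³.

u ≈ 7.61 J/m³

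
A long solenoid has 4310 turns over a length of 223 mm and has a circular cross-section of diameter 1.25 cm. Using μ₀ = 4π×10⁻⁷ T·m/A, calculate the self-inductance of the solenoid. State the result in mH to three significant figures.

L ≈ 12.8 mH

A = π(d/2)² = π(6.250×10^-3 m)² = 1.227×10^-4 m².
For a long solenoid, L = μ₀N²A/ℓ.
L = (4π×10⁻⁷)(4310)²(1.227×10^-4)/(0.223 m) = 1.2846×10^-2 H.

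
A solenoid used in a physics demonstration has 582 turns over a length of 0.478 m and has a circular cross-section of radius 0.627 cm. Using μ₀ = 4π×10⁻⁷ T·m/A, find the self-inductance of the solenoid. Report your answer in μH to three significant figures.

A = πr² = π(6.270×10^-3 m)² = 1.235×10^-4 m².
For a long solenoid, L = μ₀N²A/ℓ.
L = (4π×10⁻⁷)(582)²(1.235×10^-4)/(0.478 m) = 1.100×10^-4 H.

L ≈ 110 μH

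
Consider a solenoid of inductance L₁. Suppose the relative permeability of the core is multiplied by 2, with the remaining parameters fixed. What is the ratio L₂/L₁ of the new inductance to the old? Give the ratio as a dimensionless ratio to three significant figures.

For a solenoid, L ∝ μᵣN²A/ℓ.
L₂/L₁ = (2) = 2.00.

L₂/L₁ = 2.00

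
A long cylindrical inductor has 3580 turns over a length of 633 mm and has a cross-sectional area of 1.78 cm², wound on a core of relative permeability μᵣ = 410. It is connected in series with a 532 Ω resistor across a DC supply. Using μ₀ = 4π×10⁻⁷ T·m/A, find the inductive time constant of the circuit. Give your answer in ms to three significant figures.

A = 1.78 cm² = 1.780×10^-4 m².
L = μ₀μᵣN²A/ℓ = (4π×10⁻⁷)(410)(3580)²(1.780×10^-4)/(0.633) = 1.857 H.
τ = L/R = (1.857)/(532) = 3.490×10^-3 s.

τ ≈ 3.49 ms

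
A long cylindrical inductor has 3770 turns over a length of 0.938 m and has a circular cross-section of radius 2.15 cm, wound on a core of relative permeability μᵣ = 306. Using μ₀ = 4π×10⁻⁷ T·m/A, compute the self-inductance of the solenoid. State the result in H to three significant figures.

L ≈ 8.46 H

A = πr² = π(2.150×10^-2 m)² = 1.452×10^-3 m².
For a long solenoid, L = μ₀μᵣN²A/ℓ.
L = (4π×10⁻⁷)(306)(3770)²(1.452×10^-3)/(0.938 m) = 8.461 H.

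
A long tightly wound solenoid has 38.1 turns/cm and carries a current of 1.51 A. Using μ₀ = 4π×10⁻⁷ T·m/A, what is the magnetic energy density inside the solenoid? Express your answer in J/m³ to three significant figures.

B = μ₀nI = (4π×10⁻⁷)(3.810×10^3)(1.51) = 7.230×10^-3 T.
u = B²/(2μ₀) = (7.230×10^-3)²/(2×4π×10⁻⁷) = 20.8 J/m³.

u ≈ 20.8 J/m³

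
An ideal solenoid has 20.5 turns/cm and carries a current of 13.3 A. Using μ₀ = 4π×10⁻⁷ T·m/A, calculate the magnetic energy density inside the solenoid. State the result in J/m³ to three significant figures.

u ≈ 467 J/m³

B = μ₀nI = (4π×10⁻⁷)(2.050×10^3)(13.3) = 3.426×10^-2 T.
u = B²/(2μ₀) = (3.426×10^-2)²/(2×4π×10⁻⁷) = 467.1 J/m³.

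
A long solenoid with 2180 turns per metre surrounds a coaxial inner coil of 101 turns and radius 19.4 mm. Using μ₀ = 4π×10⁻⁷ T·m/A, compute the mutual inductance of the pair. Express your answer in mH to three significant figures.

M ≈ 0.327 mH

The outer solenoid produces a uniform field B₁ = μ₀n₁I₁ across the inner coil,
so the flux linkage is N₂Φ = N₂B₁A₂ = μ₀n₁N₂A₂·I₁, giving M = μ₀n₁N₂A₂.
A₂ = πr² = π(1.940×10^-2 m)² = 1.182×10^-3 m².
M = (4π×10⁻⁷)(2180)(101)(1.182×10^-3) = 3.271×10^-4 H.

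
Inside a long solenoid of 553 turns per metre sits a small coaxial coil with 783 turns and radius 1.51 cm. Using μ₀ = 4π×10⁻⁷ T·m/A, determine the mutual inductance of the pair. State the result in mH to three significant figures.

The outer solenoid produces a uniform field B₁ = μ₀n₁I₁ across the inner coil,
so the flux linkage is N₂Φ = N₂B₁A₂ = μ₀n₁N₂A₂·I₁, giving M = μ₀n₁N₂A₂.
A₂ = πr² = π(1.510×10^-2 m)² = 7.163×10^-4 m².
M = (4π×10⁻⁷)(553)(783)(7.163×10^-4) = 3.898×10^-4 H.

M ≈ 0.390 mH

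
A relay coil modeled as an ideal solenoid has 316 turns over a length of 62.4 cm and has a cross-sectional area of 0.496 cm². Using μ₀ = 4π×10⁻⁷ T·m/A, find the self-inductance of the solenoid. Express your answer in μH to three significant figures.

L ≈ 9.97 μH

A = 0.496 cm² = 4.960×10^-5 m².
For a long solenoid, L = μ₀N²A/ℓ.
L = (4π×10⁻⁷)(316)²(4.960×10^-5)/(0.624 m) = 9.974×10^-6 H.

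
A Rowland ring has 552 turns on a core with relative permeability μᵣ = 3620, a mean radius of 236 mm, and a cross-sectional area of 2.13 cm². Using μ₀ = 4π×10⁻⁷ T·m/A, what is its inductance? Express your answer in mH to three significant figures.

For a thin toroid, L = μ₀μᵣN²A/(2πR).
L = (4π×10⁻⁷)(3620)(552)²(2.130×10^-4) / (2π×0.236 m) = 0.1991 H.

L ≈ 199 mH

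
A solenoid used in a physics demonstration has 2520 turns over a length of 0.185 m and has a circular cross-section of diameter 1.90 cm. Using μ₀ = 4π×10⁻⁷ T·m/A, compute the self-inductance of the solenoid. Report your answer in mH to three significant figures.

A = π(d/2)² = π(9.500×10^-3 m)² = 2.835×10^-4 m².
For a long solenoid, L = μ₀N²A/ℓ.
L = (4π×10⁻⁷)(2520)²(2.835×10^-4)/(0.185 m) = 1.223×10^-2 H.

L ≈ 12.2 mH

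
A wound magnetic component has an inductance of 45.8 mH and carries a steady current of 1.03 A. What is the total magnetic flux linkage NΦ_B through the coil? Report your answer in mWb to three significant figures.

NΦ_B ≈ 47.2 mWb

From L = NΦ_B/I, the flux linkage is NΦ_B = LI.
NΦ_B = (4.580×10^-2 H)(1.03 A) = 4.717×10^-2 Wb.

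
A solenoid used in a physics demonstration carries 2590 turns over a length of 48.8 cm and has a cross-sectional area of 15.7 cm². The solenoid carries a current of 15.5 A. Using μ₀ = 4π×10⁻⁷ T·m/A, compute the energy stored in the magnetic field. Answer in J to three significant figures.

A = 15.7 cm² = 1.570×10^-3 m².
L = μ₀N²A/ℓ = (4π×10⁻⁷)(2590)²(1.570×10^-3)/(0.488) = 2.712×10^-2 H.
U = ½LI² = ½(2.712×10^-2)(15.5)² = 3.258 J.

U ≈ 3.26 J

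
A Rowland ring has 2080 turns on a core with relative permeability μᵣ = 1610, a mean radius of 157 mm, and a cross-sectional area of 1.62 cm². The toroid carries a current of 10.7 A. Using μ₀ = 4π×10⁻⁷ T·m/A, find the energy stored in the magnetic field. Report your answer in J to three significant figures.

U ≈ 82.3 J

L = μ₀μᵣN²A/(2πR) = (4π×10⁻⁷)(1610)(2080)²(1.620×10^-4)/(2π×0.157) = 1.437 H.
U = ½LI² = ½(1.437)(10.7)² = 82.29 J.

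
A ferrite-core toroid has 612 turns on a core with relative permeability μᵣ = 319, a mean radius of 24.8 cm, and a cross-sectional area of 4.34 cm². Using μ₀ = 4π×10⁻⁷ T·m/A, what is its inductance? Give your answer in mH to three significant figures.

L ≈ 41.8 mH

For a thin toroid, L = μ₀μᵣN²A/(2πR).
L = (4π×10⁻⁷)(319)(612)²(4.340×10^-4) / (2π×0.248 m) = 4.182×10^-2 H.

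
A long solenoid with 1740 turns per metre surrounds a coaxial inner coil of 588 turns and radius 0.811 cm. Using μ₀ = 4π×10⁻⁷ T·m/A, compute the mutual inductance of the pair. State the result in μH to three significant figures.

The outer solenoid produces a uniform field B₁ = μ₀n₁I₁ across the inner coil,
so the flux linkage is N₂Φ = N₂B₁A₂ = μ₀n₁N₂A₂·I₁, giving M = μ₀n₁N₂A₂.
A₂ = πr² = π(8.110×10^-3 m)² = 2.066×10^-4 m².
M = (4π×10⁻⁷)(1740)(588)(2.066×10^-4) = 2.657×10^-4 H.

M ≈ 266 μH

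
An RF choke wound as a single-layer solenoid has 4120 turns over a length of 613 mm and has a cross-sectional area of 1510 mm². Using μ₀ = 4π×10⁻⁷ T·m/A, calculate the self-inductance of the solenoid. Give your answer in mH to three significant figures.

L ≈ 52.5 mH

A = 1510 mm² = 1.510×10^-3 m².
For a long solenoid, L = μ₀N²A/ℓ.
L = (4π×10⁻⁷)(4120)²(1.510×10^-3)/(0.613 m) = 5.254×10^-2 H.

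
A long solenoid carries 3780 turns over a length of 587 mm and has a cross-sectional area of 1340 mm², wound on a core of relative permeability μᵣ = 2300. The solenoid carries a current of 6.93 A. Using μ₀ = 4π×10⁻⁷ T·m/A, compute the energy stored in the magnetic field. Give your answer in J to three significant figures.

A = 1340 mm² = 1.340×10^-3 m².
L = μ₀μᵣN²A/ℓ = (4π×10⁻⁷)(2300)(3780)²(1.340×10^-3)/(0.587) = 94.27 H.
U = ½LI² = ½(94.27)(6.93)² = 2.264×10^3 J.

U ≈ 2260 J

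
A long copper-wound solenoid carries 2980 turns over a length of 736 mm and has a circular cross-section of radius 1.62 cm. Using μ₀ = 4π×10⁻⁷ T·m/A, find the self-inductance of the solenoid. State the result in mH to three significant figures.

A = πr² = π(1.620×10^-2 m)² = 8.2448×10^-4 m².
For a long solenoid, L = μ₀N²A/ℓ.
L = (4π×10⁻⁷)(2980)²(8.2448×10^-4)/(0.736 m) = 1.250×10^-2 H.

L ≈ 12.5 mH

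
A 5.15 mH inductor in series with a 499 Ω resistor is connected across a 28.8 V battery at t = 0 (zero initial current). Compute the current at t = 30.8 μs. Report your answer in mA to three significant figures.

I ≈ 54.8 mA

τ = L/R = 5.150×10^-3/499 = 1.032×10^-5 s; final current I_∞ = ε/R = 28.8/499 = 5.772×10^-2 A.
I(t) = I_∞(1 − e^(−t/τ)) with t/τ = 2.984.
I = (5.772×10^-2)(1 − e^(−2.984)) = 5.480×10^-2 A.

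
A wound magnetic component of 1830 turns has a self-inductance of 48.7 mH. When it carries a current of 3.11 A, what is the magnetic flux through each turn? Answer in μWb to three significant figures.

Φ_B ≈ 82.8 μWb

From L = NΦ_B/I, the flux per turn is Φ_B = LI/N.
Φ_B = (4.870×10^-2 H)(3.11 A)/1830 = 8.276×10^-5 Wb.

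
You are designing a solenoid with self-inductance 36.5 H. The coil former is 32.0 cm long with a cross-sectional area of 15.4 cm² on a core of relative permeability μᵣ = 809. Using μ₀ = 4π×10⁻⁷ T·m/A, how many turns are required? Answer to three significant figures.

N ≈ 2730 turns

A = 15.4 cm² = 1.540×10^-3 m².
From L = μ₀μᵣN²A/ℓ, N = √(Lℓ / (μ₀μᵣA)).
N = √[(36.5)(0.32) / ((4π×10⁻⁷)(809)×1.540×10^-3)] = √(7.460×10^6) ≈ 2731.4.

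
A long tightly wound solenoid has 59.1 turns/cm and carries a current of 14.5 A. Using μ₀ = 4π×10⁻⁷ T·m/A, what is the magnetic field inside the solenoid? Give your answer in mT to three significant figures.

B ≈ 108 mT

Inside a long solenoid, B = μ₀nI.
B = (4π×10⁻⁷)(5.910×10^3 m⁻¹)(14.5 A) = 0.1077 T.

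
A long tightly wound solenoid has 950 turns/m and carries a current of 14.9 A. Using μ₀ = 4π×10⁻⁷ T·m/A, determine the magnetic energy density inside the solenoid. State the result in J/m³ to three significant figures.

B = μ₀nI = (4π×10⁻⁷)(950)(14.9) = 1.779×10^-2 T.
u = B²/(2μ₀) = (1.779×10^-2)²/(2×4π×10⁻⁷) = 125.9 J/m³.

u ≈ 126 J/m³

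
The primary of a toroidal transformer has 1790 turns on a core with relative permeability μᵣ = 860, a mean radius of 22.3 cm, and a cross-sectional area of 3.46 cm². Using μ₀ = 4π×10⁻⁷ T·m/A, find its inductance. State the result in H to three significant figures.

For a thin toroid, L = μ₀μᵣN²A/(2πR).
L = (4π×10⁻⁷)(860)(1790)²(3.460×10^-4) / (2π×0.223 m) = 0.8551 H.

L ≈ 0.855 H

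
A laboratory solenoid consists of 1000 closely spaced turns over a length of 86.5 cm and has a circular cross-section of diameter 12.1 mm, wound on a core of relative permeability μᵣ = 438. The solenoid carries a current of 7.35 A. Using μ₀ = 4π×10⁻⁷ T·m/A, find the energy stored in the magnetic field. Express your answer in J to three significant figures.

U ≈ 1.98 J

A = π(d/2)² = π(6.050×10^-3 m)² = 1.150×10^-4 m².
L = μ₀μᵣN²A/ℓ = (4π×10⁻⁷)(438)(1000)²(1.150×10^-4)/(0.865) = 7.317×10^-2 H.
U = ½LI² = ½(7.317×10^-2)(7.35)² = 1.976 J.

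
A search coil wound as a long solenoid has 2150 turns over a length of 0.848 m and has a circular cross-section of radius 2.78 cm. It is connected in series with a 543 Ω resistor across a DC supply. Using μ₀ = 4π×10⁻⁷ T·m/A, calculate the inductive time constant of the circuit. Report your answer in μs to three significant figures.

τ ≈ 30.6 μs

A = πr² = π(2.780×10^-2 m)² = 2.428×10^-3 m².
L = μ₀N²A/ℓ = (4π×10⁻⁷)(2150)²(2.428×10^-3)/(0.848) = 1.663×10^-2 H.
τ = L/R = (1.663×10^-2)/(543) = 3.063×10^-5 s.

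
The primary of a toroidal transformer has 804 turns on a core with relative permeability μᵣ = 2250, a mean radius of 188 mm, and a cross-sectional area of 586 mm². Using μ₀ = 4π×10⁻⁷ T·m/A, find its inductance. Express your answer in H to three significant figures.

For a thin toroid, L = μ₀μᵣN²A/(2πR).
L = (4π×10⁻⁷)(2250)(804)²(5.860×10^-4) / (2π×0.188 m) = 0.9067 H.

L ≈ 0.907 H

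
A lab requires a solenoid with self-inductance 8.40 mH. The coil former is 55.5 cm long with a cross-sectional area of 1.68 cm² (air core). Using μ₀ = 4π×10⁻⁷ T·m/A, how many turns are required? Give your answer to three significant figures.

A = 1.68 cm² = 1.680×10^-4 m².
From L = μ₀N²A/ℓ, N = √(Lℓ / (μ₀A)).
N = √[(8.400×10^-3)(0.555) / ((4π×10⁻⁷)×1.680×10^-4)] = √(2.208×10^7) ≈ 4699.2.

N ≈ 4700 turns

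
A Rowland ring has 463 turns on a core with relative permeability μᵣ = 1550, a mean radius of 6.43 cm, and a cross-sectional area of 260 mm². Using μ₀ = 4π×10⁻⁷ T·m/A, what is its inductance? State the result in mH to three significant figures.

L ≈ 269 mH

For a thin toroid, L = μ₀μᵣN²A/(2πR).
L = (4π×10⁻⁷)(1550)(463)²(2.600×10^-4) / (2π×6.430×10^-2 m) = 0.2687 H.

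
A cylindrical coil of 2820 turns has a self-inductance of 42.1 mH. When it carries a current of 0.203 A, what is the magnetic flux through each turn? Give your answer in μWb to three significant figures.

Φ_B ≈ 3.03 μWb

From L = NΦ_B/I, the flux per turn is Φ_B = LI/N.
Φ_B = (4.210×10^-2 H)(0.203 A)/2820 = 3.031×10^-6 Wb.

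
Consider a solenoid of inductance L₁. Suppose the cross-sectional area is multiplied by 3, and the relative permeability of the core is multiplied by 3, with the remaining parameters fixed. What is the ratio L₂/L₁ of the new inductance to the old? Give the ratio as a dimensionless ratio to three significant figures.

For a solenoid, L ∝ μᵣN²A/ℓ.
L₂/L₁ = (3) × (3) = 9.00.

L₂/L₁ = 9.00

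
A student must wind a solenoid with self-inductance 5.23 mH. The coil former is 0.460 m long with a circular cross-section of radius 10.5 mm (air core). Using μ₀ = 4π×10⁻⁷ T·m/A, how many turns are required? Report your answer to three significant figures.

A = πr² = π(1.050×10^-2 m)² = 3.464×10^-4 m².
From L = μ₀N²A/ℓ, N = √(Lℓ / (μ₀A)).
N = √[(5.230×10^-3)(0.46) / ((4π×10⁻⁷)×3.464×10^-4)] = √(5.527×10^6) ≈ 2351.0.

N ≈ 2350 turns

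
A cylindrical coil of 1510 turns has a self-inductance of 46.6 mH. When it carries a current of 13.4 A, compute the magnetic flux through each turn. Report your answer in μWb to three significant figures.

From L = NΦ_B/I, the flux per turn is Φ_B = LI/N.
Φ_B = (4.660×10^-2 H)(13.4 A)/1510 = 4.135×10^-4 Wb.

Φ_B ≈ 414 μWb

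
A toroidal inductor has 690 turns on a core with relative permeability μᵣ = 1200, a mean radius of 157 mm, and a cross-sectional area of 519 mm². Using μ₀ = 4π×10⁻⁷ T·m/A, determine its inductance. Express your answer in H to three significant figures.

For a thin toroid, L = μ₀μᵣN²A/(2πR).
L = (4π×10⁻⁷)(1200)(690)²(5.190×10^-4) / (2π×0.157 m) = 0.3777 H.

L ≈ 0.378 H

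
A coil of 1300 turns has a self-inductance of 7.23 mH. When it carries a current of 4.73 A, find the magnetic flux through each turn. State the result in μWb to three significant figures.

From L = NΦ_B/I, the flux per turn is Φ_B = LI/N.
Φ_B = (7.230×10^-3 H)(4.73 A)/1300 = 2.631×10^-5 Wb.

Φ_B ≈ 26.3 μWb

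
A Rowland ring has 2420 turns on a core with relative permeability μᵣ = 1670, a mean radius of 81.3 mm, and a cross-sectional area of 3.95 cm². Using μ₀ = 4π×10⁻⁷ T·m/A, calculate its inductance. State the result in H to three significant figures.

L ≈ 9.50 H

For a thin toroid, L = μ₀μᵣN²A/(2πR).
L = (4π×10⁻⁷)(1670)(2420)²(3.950×10^-4) / (2π×8.130×10^-2 m) = 9.504 H.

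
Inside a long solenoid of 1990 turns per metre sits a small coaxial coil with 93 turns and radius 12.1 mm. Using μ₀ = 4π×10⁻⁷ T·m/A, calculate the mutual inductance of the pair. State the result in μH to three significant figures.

The outer solenoid produces a uniform field B₁ = μ₀n₁I₁ across the inner coil,
so the flux linkage is N₂Φ = N₂B₁A₂ = μ₀n₁N₂A₂·I₁, giving M = μ₀n₁N₂A₂.
A₂ = πr² = π(1.210×10^-2 m)² = 4.600×10^-4 m².
M = (4π×10⁻⁷)(1990)(93)(4.600×10^-4) = 1.070×10^-4 H.

M ≈ 107 μH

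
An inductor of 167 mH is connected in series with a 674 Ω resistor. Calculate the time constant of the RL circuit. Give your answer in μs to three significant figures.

τ ≈ 248 μs

τ = L/R = (0.167 H)/(674 Ω) = 2.478×10^-4 s.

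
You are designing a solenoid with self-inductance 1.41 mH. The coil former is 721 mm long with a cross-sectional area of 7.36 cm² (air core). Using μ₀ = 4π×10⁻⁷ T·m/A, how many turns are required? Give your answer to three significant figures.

A = 7.36 cm² = 7.360×10^-4 m².
From L = μ₀N²A/ℓ, N = √(Lℓ / (μ₀A)).
N = √[(1.410×10^-3)(0.721) / ((4π×10⁻⁷)×7.360×10^-4)] = √(1.099×10^6) ≈ 1048.4.

N ≈ 1050 turns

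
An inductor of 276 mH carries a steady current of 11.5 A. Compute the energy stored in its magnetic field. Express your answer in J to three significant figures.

Stored magnetic energy: U = ½LI².
U = ½(0.276 H)(11.5 A)² = 18.25 J.

U ≈ 18.3 J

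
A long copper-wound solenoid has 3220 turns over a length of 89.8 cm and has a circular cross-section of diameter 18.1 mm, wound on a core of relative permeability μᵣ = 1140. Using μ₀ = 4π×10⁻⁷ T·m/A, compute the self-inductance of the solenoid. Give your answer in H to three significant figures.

A = π(d/2)² = π(9.050×10^-3 m)² = 2.573×10^-4 m².
For a long solenoid, L = μ₀μᵣN²A/ℓ.
L = (4π×10⁻⁷)(1140)(3220)²(2.573×10^-4)/(0.898 m) = 4.256 H.

L ≈ 4.26 H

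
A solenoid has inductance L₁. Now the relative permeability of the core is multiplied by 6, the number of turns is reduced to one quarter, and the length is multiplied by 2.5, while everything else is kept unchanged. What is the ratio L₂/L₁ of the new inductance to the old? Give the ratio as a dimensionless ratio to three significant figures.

For a solenoid, L ∝ μᵣN²A/ℓ.
L₂/L₁ = (6) × (0.25)^2 × (2.5)^-1 = 0.150.

L₂/L₁ = 0.150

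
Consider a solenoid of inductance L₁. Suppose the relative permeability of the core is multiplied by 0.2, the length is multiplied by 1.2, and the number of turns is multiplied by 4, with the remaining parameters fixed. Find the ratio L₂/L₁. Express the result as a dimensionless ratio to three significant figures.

For a solenoid, L ∝ μᵣN²A/ℓ.
L₂/L₁ = (0.2) × (1.2)^-1 × (4)^2 = 2.67.

L₂/L₁ = 2.67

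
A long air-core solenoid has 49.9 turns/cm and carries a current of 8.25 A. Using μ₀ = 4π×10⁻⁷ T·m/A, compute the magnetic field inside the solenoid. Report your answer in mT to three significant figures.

Inside a long solenoid, B = μ₀nI.
B = (4π×10⁻⁷)(4.990×10^3 m⁻¹)(8.25 A) = 5.173×10^-2 T.

B ≈ 51.7 mT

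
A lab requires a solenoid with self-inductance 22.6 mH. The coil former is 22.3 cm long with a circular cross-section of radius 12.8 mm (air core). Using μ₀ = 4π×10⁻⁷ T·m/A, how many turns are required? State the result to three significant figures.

A = πr² = π(1.280×10^-2 m)² = 5.147×10^-4 m².
From L = μ₀N²A/ℓ, N = √(Lℓ / (μ₀A)).
N = √[(2.260×10^-2)(0.223) / ((4π×10⁻⁷)×5.147×10^-4)] = √(7.792×10^6) ≈ 2791.4.

N ≈ 2790 turns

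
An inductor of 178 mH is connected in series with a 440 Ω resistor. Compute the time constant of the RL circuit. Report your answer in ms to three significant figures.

τ ≈ 0.405 ms

τ = L/R = (0.178 H)/(440 Ω) = 4.045×10^-4 s.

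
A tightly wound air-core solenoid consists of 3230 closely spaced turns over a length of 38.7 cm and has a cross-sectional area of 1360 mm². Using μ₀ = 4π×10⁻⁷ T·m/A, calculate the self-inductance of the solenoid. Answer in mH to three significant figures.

A = 1360 mm² = 1.360×10^-3 m².
For a long solenoid, L = μ₀N²A/ℓ.
L = (4π×10⁻⁷)(3230)²(1.360×10^-3)/(0.387 m) = 4.607×10^-2 H.

L ≈ 46.1 mH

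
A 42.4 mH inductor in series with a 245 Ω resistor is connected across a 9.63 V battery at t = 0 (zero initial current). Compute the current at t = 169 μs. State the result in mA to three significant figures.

τ = L/R = 4.240×10^-2/245 = 1.731×10^-4 s; final current I_∞ = ε/R = 9.63/245 = 3.931×10^-2 A.
I(t) = I_∞(1 − e^(−t/τ)) with t/τ = 0.977.
I = (3.931×10^-2)(1 − e^(−0.977)) = 2.450×10^-2 A.

I ≈ 24.5 mA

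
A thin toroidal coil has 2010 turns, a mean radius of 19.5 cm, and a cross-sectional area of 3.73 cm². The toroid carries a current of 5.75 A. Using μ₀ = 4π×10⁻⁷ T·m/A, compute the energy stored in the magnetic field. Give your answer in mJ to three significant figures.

U ≈ 25.6 mJ

L = μ₀N²A/(2πR) = (4π×10⁻⁷)(2010)²(3.730×10^-4)/(2π×0.195) = 1.546×10^-3 H.
U = ½LI² = ½(1.546×10^-3)(5.75)² = 2.555×10^-2 J.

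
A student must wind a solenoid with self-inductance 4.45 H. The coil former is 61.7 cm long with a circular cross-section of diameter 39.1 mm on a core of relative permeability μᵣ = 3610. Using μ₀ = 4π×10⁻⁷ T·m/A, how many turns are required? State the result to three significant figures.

N ≈ 710 turns

A = π(d/2)² = π(1.955×10^-2 m)² = 1.201×10^-3 m².
From L = μ₀μᵣN²A/ℓ, N = √(Lℓ / (μ₀μᵣA)).
N = √[(4.45)(0.617) / ((4π×10⁻⁷)(3610)×1.201×10^-3)] = √(5.041×10^5) ≈ 710.0.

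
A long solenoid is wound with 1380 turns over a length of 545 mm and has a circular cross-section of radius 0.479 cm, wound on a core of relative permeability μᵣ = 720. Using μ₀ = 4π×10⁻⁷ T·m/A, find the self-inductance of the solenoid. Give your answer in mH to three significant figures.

L ≈ 228 mH

A = πr² = π(4.790×10^-3 m)² = 7.208×10^-5 m².
For a long solenoid, L = μ₀μᵣN²A/ℓ.
L = (4π×10⁻⁷)(720)(1380)²(7.208×10^-5)/(0.545 m) = 0.2279 H.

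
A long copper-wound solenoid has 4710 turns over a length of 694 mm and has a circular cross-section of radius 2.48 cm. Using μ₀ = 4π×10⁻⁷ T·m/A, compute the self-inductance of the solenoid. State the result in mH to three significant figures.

A = πr² = π(2.480×10^-2 m)² = 1.932×10^-3 m².
For a long solenoid, L = μ₀N²A/ℓ.
L = (4π×10⁻⁷)(4710)²(1.932×10^-3)/(0.694 m) = 7.761×10^-2 H.

L ≈ 77.6 mH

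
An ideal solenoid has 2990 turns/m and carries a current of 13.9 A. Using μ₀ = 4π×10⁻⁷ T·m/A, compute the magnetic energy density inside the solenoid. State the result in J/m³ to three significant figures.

u ≈ 1090 J/m³

B = μ₀nI = (4π×10⁻⁷)(2.990×10^3)(13.9) = 5.223×10^-2 T.
u = B²/(2μ₀) = (5.223×10^-2)²/(2×4π×10⁻⁷) = 1.085×10^3 J/m³.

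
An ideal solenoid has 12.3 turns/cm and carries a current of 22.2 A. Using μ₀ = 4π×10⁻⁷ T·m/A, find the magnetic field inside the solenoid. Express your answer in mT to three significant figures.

Inside a long solenoid, B = μ₀nI.
B = (4π×10⁻⁷)(1.230×10^3 m⁻¹)(22.2 A) = 3.431×10^-2 T.

B ≈ 34.3 mT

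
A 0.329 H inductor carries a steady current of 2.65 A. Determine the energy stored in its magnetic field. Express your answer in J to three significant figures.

U ≈ 1.16 J

Stored magnetic energy: U = ½LI².
U = ½(0.329 H)(2.65 A)² = 1.155 J.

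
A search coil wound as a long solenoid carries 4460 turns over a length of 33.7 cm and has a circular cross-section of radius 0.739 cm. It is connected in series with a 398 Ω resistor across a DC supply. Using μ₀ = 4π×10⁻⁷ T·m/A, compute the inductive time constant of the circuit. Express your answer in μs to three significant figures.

A = πr² = π(7.390×10^-3 m)² = 1.716×10^-4 m².
L = μ₀N²A/ℓ = (4π×10⁻⁷)(4460)²(1.716×10^-4)/(0.337) = 1.273×10^-2 H.
τ = L/R = (1.273×10^-2)/(398) = 3.197×10^-5 s.

τ ≈ 32.0 μs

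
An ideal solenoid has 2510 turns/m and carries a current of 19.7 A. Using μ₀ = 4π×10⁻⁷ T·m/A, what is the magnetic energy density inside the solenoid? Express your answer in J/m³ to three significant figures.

B = μ₀nI = (4π×10⁻⁷)(2.510×10^3)(19.7) = 6.214×10^-2 T.
u = B²/(2μ₀) = (6.214×10^-2)²/(2×4π×10⁻⁷) = 1.536×10^3 J/m³.

u ≈ 1540 J/m³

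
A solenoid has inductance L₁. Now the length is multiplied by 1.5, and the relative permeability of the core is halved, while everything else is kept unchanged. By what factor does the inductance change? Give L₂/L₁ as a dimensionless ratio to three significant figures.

L₂/L₁ = 0.333

For a solenoid, L ∝ μᵣN²A/ℓ.
L₂/L₁ = (1.5)^-1 × (0.5) = 0.333.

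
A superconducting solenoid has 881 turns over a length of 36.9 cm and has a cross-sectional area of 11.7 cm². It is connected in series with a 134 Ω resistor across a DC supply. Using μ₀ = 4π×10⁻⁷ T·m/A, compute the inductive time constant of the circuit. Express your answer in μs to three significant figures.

A = 11.7 cm² = 1.170×10^-3 m².
L = μ₀N²A/ℓ = (4π×10⁻⁷)(881)²(1.170×10^-3)/(0.369) = 3.093×10^-3 H.
τ = L/R = (3.093×10^-3)/(134) = 2.308×10^-5 s.

τ ≈ 23.1 μs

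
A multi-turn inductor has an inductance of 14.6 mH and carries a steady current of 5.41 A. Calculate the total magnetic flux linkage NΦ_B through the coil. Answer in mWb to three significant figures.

NΦ_B ≈ 79.0 mWb

From L = NΦ_B/I, the flux linkage is NΦ_B = LI.
NΦ_B = (1.460×10^-2 H)(5.41 A) = 7.899×10^-2 Wb.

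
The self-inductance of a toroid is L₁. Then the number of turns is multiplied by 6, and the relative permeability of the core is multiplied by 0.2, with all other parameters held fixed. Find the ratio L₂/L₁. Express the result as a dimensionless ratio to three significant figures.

For a toroid, L ∝ μᵣN²A/R.
L₂/L₁ = (6)^2 × (0.2) = 7.20.

L₂/L₁ = 7.20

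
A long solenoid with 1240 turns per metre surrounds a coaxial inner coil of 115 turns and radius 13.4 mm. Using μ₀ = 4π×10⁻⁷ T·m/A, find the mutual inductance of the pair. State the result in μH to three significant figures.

The outer solenoid produces a uniform field B₁ = μ₀n₁I₁ across the inner coil,
so the flux linkage is N₂Φ = N₂B₁A₂ = μ₀n₁N₂A₂·I₁, giving M = μ₀n₁N₂A₂.
A₂ = πr² = π(1.340×10^-2 m)² = 5.641×10^-4 m².
M = (4π×10⁻⁷)(1240)(115)(5.641×10^-4) = 1.011×10^-4 H.

M ≈ 101 μH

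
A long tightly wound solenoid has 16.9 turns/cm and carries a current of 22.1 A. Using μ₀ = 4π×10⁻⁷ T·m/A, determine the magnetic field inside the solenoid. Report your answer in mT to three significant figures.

Inside a long solenoid, B = μ₀nI.
B = (4π×10⁻⁷)(1.690×10^3 m⁻¹)(22.1 A) = 4.693×10^-2 T.

B ≈ 46.9 mT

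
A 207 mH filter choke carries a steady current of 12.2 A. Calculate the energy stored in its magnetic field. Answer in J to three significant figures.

Stored magnetic energy: U = ½LI².
U = ½(0.207 H)(12.2 A)² = 15.4 J.

U ≈ 15.4 J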